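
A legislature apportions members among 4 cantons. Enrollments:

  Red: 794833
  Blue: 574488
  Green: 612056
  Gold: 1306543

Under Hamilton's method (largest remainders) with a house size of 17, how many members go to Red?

The standard divisor is 3287920/17 ≈ 193407.059.
Standard quotas: Red 4.1096, Blue 2.9704, Green 3.1646, Gold 6.7554.
Lower quotas: Red 4, Blue 2, Green 3, Gold 6 (sum 15, leaving 2 seats).
Remainders in descending order: Blue 0.9704, Gold 0.7554, Green 0.1646, Red 0.1096.
The surplus seats go to Blue, Gold.
Red receives 4.

4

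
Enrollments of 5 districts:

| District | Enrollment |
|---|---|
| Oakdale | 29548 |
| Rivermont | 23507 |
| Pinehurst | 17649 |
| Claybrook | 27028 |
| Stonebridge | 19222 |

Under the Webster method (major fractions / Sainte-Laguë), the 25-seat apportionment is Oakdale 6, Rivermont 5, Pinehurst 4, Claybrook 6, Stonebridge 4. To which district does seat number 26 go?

Priority for the next seat is population ÷ (current seats + 0.5).
Priorities: Oakdale 4545.846, Rivermont 4274.000, Pinehurst 3922.000, Claybrook 4158.154, Stonebridge 4271.556.
Highest priority: Oakdale.

Oakdale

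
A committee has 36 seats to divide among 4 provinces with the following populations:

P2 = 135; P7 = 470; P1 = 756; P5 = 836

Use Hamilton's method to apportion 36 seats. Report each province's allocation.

Standard divisor: 2197 ÷ 36 ≈ 61.028.
Standard quotas: P2 2.212, P7 7.701, P1 12.388, P5 13.699.
Lower quotas: P2 2, P7 7, P1 12, P5 13 (sum 34, leaving 2 seats).
Remainders in descending order: P7 0.701, P5 0.699, P1 0.388, P2 0.212.
The surplus seats go to P7, P5.

P2=2; P7=8; P1=12; P5=14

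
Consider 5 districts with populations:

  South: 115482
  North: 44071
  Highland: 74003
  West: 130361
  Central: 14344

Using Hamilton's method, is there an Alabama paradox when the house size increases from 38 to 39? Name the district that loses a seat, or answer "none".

Central

At 38 seats: South 12, North 4, Highland 7, West 13, Central 2.
At 39 seats: South 12, North 5, Highland 8, West 13, Central 1.
Central drops from 2 to 1.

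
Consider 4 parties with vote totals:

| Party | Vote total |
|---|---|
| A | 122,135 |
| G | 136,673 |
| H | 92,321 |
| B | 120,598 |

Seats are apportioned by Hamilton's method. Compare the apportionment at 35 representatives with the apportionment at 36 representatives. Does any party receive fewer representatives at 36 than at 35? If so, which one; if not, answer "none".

At 35 seats: A 9, G 10, H 7, B 9.
At 36 seats: A 9, G 11, H 7, B 9.
No party's allocation decreased.

none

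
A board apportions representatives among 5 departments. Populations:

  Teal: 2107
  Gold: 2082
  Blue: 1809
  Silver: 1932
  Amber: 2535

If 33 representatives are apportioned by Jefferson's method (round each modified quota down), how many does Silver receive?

6

Standard divisor 10465/33 ≈ 317.121; standard quotas: Teal 6.644, Gold 6.565, Blue 5.704, Silver 6.092, Amber 7.994.
Rounding down gives 6, 6, 5, 6, 7 = 30 seats, so the divisor must be adjusted.
With modified divisor 300: modified quotas Teal 7.023, Gold 6.940, Blue 6.030, Silver 6.440, Amber 8.450.
Rounding down: Teal 7, Gold 6, Blue 6, Silver 6, Amber 8 (total 33).
Silver receives 6.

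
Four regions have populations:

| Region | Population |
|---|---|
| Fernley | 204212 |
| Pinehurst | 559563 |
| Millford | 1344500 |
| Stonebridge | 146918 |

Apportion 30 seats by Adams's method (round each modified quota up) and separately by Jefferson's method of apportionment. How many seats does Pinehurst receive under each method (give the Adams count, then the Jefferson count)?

8 and 7

Adams: Fernley 3, Pinehurst 8, Millford 17, Stonebridge 2.
Jefferson: Fernley 2, Pinehurst 7, Millford 19, Stonebridge 2.
Pinehurst gets 8 under Adams and 7 under Jefferson.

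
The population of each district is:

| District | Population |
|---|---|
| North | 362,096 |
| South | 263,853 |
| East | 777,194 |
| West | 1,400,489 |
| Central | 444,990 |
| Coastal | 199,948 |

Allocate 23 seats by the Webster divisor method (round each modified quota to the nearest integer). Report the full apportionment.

North 2; South 2; East 5; West 10; Central 3; Coastal 1

Standard divisor 3448570/23 ≈ 149937.826; standard quotas: North 2.415, South 1.760, East 5.183, West 9.340, Central 2.968, Coastal 1.334.
Rounding to the nearest integer gives 2, 2, 5, 9, 3, 1 = 22 seats, so the divisor must be adjusted.
With modified divisor 146100: modified quotas North 2.478, South 1.806, East 5.320, West 9.586, Central 3.046, Coastal 1.369.
Rounding to the nearest integer: North 2, South 2, East 5, West 10, Central 3, Coastal 1 (total 23).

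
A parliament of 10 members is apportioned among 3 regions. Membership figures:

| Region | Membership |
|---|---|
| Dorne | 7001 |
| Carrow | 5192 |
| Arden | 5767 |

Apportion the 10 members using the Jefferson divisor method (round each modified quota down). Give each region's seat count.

Dorne 4, Carrow 3, Arden 3

Standard divisor 17960/10 ≈ 1796; standard quotas: Dorne 3.898, Carrow 2.891, Arden 3.211.
Rounding down gives 3, 2, 3 = 8 seats, so the divisor must be adjusted.
With modified divisor 1600: modified quotas Dorne 4.376, Carrow 3.245, Arden 3.604.
Rounding down: Dorne 4, Carrow 3, Arden 3 (total 10).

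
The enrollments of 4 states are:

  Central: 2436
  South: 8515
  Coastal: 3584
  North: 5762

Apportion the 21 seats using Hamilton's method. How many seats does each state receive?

Central=2, South=9, Coastal=4, North=6

Total 20297; standard divisor 20297/21 ≈ 966.524.
Standard quotas: Central 2.5204, South 8.8099, Coastal 3.7081, North 5.9616.
Lower quotas: Central 2, South 8, Coastal 3, North 5 (sum 18, leaving 3 seats).
Remainders in descending order: North 0.9616, South 0.8099, Coastal 0.7081, Central 0.5204.
Largest remainders: North, South, Coastal receive the extra seats.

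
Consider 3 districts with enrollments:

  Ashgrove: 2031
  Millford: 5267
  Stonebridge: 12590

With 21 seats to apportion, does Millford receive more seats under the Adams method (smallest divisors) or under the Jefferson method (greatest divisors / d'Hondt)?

Adams: Ashgrove 2, Millford 6, Stonebridge 13.
Jefferson: Ashgrove 2, Millford 5, Stonebridge 14.
Millford gets 6 under Adams and 5 under Jefferson.

Adams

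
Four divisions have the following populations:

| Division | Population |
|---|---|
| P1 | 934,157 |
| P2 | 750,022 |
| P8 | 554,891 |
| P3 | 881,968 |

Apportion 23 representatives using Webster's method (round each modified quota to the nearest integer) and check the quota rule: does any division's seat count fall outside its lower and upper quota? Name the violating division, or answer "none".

Standard quotas: P1 6.884, P2 5.527, P8 4.089, P3 6.500.
Webster allocation: P1 7, P2 6, P8 4, P3 6.
Every allocation lies between the lower and upper quota.

none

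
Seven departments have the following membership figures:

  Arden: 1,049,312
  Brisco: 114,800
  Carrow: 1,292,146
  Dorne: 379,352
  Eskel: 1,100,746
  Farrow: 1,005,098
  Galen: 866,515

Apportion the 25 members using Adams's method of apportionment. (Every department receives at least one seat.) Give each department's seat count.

Standard divisor 5807969/25 ≈ 232318.76; standard quotas: Arden 4.517, Brisco 0.494, Carrow 5.562, Dorne 1.633, Eskel 4.738, Farrow 4.326, Galen 3.730.
Rounding up gives 5, 1, 6, 2, 5, 5, 4 = 28 seats, so the divisor must be adjusted.
With modified divisor 268800: modified quotas Arden 3.904, Brisco 0.427, Carrow 4.807, Dorne 1.411, Eskel 4.095, Farrow 3.739, Galen 3.224.
Rounding up: Arden 4, Brisco 1, Carrow 5, Dorne 2, Eskel 5, Farrow 4, Galen 4 (total 25).

Arden 4; Brisco 1; Carrow 5; Dorne 2; Eskel 5; Farrow 4; Galen 4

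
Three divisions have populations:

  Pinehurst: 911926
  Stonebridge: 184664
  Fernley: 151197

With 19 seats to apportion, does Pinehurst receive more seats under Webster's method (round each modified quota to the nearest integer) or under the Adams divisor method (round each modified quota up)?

Webster: Pinehurst 14, Stonebridge 3, Fernley 2.
Adams: Pinehurst 13, Stonebridge 3, Fernley 3.
Pinehurst gets 14 under Webster and 13 under Adams.

Webster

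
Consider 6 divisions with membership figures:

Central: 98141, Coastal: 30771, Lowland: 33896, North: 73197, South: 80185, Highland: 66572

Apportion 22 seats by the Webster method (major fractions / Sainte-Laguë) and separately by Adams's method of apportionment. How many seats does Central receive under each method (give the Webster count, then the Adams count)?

Webster: Central 6, Coastal 2, Lowland 2, North 4, South 4, Highland 4.
Adams: Central 5, Coastal 2, Lowland 2, North 4, South 5, Highland 4.
Central gets 6 under Webster and 5 under Adams.

6 and 5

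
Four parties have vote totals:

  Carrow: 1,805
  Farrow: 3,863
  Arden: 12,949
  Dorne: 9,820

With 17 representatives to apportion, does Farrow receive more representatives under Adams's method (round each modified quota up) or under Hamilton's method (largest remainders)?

Adams

Adams: Carrow 1, Farrow 3, Arden 7, Dorne 6.
Hamilton: Carrow 1, Farrow 2, Arden 8, Dorne 6.
Farrow gets 3 under Adams and 2 under Hamilton.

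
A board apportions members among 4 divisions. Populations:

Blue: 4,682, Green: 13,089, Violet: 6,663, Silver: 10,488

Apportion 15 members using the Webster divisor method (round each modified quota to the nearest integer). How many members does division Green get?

Standard divisor 34922/15 ≈ 2328.133; standard quotas: Blue 2.011, Green 5.622, Violet 2.862, Silver 4.505.
Rounding to the nearest integer gives 2, 6, 3, 5 = 16 seats, so the divisor must be adjusted.
With modified divisor 2360: modified quotas Blue 1.984, Green 5.546, Violet 2.823, Silver 4.444.
Rounding to the nearest integer: Blue 2, Green 6, Violet 3, Silver 4 (total 15).
Green receives 6.

6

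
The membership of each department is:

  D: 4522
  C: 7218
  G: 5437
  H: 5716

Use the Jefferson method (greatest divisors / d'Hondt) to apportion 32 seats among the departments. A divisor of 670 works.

D 6; C 10; G 8; H 8

With modified divisor 670: modified quotas D 6.749, C 10.773, G 8.115, H 8.531.
Rounding down: D 6, C 10, G 8, H 8 (total 32).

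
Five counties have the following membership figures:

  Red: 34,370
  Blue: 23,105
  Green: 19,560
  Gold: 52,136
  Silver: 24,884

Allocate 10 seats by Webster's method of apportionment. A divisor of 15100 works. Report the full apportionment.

Red 2; Blue 2; Green 1; Gold 3; Silver 2

With modified divisor 15100: modified quotas Red 2.276, Blue 1.530, Green 1.295, Gold 3.453, Silver 1.648.
Rounding to the nearest integer: Red 2, Blue 2, Green 1, Gold 3, Silver 2 (total 10).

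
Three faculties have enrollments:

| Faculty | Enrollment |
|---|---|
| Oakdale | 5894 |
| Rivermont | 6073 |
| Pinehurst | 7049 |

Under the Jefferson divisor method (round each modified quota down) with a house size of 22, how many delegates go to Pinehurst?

Standard divisor 19016/22 ≈ 864.364; standard quotas: Oakdale 6.819, Rivermont 7.026, Pinehurst 8.155.
Rounding down gives 6, 7, 8 = 21 seats, so the divisor must be adjusted.
With modified divisor 800: modified quotas Oakdale 7.367, Rivermont 7.591, Pinehurst 8.811.
Rounding down: Oakdale 7, Rivermont 7, Pinehurst 8 (total 22).
Pinehurst receives 8.

8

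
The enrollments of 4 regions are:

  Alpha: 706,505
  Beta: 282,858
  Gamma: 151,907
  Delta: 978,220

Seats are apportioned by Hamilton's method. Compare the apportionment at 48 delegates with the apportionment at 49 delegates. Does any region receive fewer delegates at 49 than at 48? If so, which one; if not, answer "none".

Gamma

At 48 seats: Alpha 16, Beta 6, Gamma 4, Delta 22.
At 49 seats: Alpha 16, Beta 7, Gamma 3, Delta 23.
Gamma drops from 4 to 3.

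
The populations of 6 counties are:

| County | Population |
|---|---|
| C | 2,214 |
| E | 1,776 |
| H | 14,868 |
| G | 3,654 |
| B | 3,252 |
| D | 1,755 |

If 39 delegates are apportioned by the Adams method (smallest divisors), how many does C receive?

3

Standard divisor 27519/39 ≈ 705.615; standard quotas: C 3.138, E 2.517, H 21.071, G 5.178, B 4.609, D 2.487.
Rounding up gives 4, 3, 22, 6, 5, 3 = 43 seats, so the divisor must be adjusted.
With modified divisor 760: modified quotas C 2.913, E 2.337, H 19.563, G 4.808, B 4.279, D 2.309.
Rounding up: C 3, E 3, H 20, G 5, B 5, D 3 (total 39).
C receives 3.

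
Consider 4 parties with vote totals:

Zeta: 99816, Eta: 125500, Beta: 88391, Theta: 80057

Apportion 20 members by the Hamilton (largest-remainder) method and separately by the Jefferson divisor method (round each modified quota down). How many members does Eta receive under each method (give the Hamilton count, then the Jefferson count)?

Hamilton: Zeta 5, Eta 6, Beta 5, Theta 4.
Jefferson: Zeta 5, Eta 7, Beta 4, Theta 4.
Eta gets 6 under Hamilton and 7 under Jefferson.

6 and 7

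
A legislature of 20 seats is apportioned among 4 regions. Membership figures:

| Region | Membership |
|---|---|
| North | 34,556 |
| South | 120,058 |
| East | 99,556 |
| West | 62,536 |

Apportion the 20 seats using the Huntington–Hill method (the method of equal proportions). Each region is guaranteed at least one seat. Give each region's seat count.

With divisor 15703: modified quotas North 2.201, South 7.646, East 6.340, West 3.982.
Geometric-mean thresholds: North √(2·3)=2.449, South √(7·8)=7.483, East √(6·7)=6.481, West √(3·4)=3.464.
Each quota rounded against its threshold gives North 2, South 8, East 6, West 4 (total 20).

North 2, South 8, East 6, West 4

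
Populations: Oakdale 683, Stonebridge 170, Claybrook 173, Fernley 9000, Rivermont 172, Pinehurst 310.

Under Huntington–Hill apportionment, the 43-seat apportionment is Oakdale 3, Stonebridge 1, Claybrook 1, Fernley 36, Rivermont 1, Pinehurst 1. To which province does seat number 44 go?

Fernley

Priority for the next seat is population ÷ (√(s·(s+1))).
Priorities: Oakdale 197.165, Stonebridge 120.208, Claybrook 122.329, Fernley 246.598, Rivermont 121.622, Pinehurst 219.203.
Highest priority: Fernley.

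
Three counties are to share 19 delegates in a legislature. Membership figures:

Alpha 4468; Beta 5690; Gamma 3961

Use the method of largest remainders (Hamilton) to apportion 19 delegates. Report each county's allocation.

Alpha 6, Beta 8, Gamma 5

The standard divisor is 14119/19 ≈ 743.105.
Standard quotas: Alpha 6.0126, Beta 7.6571, Gamma 5.3303.
Lower quotas: Alpha 6, Beta 7, Gamma 5 (sum 18, leaving 1 seat).
Remainders in descending order: Beta 0.6571, Gamma 0.3303, Alpha 0.0126.
Largest remainder: Beta receives the extra seat.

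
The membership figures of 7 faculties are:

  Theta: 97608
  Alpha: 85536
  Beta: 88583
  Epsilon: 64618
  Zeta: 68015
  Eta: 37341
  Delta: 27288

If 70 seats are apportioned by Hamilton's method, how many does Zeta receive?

10

The standard divisor is 468989/70 ≈ 6699.843.
Standard quotas: Theta 14.5687, Alpha 12.7669, Beta 13.2217, Epsilon 9.6447, Zeta 10.1517, Eta 5.5734, Delta 4.0729.
Lower quotas: Theta 14, Alpha 12, Beta 13, Epsilon 9, Zeta 10, Eta 5, Delta 4 (sum 67, leaving 3 seats).
Remainders in descending order: Alpha 0.7669, Epsilon 0.6447, Eta 0.5734, Theta 0.5687, Beta 0.2217, Zeta 0.1517, Delta 0.0729.
Largest remainders: Alpha, Epsilon, Eta receive the extra seats.
Zeta receives 10.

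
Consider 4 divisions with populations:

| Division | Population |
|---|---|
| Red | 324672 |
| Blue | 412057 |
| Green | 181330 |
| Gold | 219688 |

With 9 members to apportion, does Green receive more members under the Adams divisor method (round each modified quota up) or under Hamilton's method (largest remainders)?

Adams: Red 2, Blue 3, Green 2, Gold 2.
Hamilton: Red 3, Blue 3, Green 1, Gold 2.
Green gets 2 under Adams and 1 under Hamilton.

Adams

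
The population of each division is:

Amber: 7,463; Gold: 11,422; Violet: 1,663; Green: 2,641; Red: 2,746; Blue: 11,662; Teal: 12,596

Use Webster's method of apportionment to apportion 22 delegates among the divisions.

Standard divisor 50193/22 ≈ 2281.5; standard quotas: Amber 3.271, Gold 5.006, Violet 0.729, Green 1.158, Red 1.204, Blue 5.112, Teal 5.521.
Rounding to the nearest integer gives Amber 3, Gold 5, Violet 1, Green 1, Red 1, Blue 5, Teal 6 — total 22, matching the house size, so no adjustment is needed.

Amber 3; Gold 5; Violet 1; Green 1; Red 1; Blue 5; Teal 6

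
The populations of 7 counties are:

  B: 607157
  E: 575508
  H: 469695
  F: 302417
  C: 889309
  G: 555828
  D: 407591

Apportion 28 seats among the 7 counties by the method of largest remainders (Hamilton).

B: 5, E: 4, H: 3, F: 2, C: 7, G: 4, D: 3

Total 3807505; standard divisor 3807505/28 ≈ 135982.321.
Standard quotas: B 4.4650, E 4.2322, H 3.4541, F 2.2239, C 6.5399, G 4.0875, D 2.9974.
Lower quotas: B 4, E 4, H 3, F 2, C 6, G 4, D 2 (sum 25, leaving 3 seats).
Remainders in descending order: D 0.9974, C 0.5399, B 0.4650, H 0.4541, E 0.2322, F 0.2239, G 0.0875.
Largest remainders: D, C, B receive the extra seats.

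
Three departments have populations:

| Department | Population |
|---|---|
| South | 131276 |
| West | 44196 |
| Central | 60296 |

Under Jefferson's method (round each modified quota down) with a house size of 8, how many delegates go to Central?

2

Standard divisor 235768/8 ≈ 29471; standard quotas: South 4.454, West 1.500, Central 2.046.
Rounding down gives 4, 1, 2 = 7 seats, so the divisor must be adjusted.
With modified divisor 24200: modified quotas South 5.425, West 1.826, Central 2.492.
Rounding down: South 5, West 1, Central 2 (total 8).
Central receives 2.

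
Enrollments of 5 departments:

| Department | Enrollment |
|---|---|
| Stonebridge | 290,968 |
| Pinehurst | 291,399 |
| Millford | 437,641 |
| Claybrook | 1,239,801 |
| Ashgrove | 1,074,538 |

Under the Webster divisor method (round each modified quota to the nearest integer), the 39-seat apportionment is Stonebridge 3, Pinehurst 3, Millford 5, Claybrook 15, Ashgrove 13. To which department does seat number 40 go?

Pinehurst

Priority for the next seat is population ÷ (current seats + 0.5).
Priorities: Stonebridge 83133.714, Pinehurst 83256.857, Millford 79571.091, Claybrook 79987.161, Ashgrove 79595.407.
Highest priority: Pinehurst.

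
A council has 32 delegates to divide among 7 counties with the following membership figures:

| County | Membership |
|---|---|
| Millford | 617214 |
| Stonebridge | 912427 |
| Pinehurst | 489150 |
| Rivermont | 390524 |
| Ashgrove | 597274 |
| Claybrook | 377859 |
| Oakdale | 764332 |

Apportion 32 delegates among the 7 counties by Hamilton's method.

Standard divisor: 4148780 ÷ 32 ≈ 129649.375.
Standard quotas: Millford 4.7606, Stonebridge 7.0377, Pinehurst 3.7729, Rivermont 3.0122, Ashgrove 4.6068, Claybrook 2.9145, Oakdale 5.8954.
Lower quotas: Millford 4, Stonebridge 7, Pinehurst 3, Rivermont 3, Ashgrove 4, Claybrook 2, Oakdale 5 (sum 28, leaving 4 seats).
Remainders in descending order: Claybrook 0.9145, Oakdale 0.8954, Pinehurst 0.7729, Millford 0.7606, Ashgrove 0.6068, Stonebridge 0.0377, Rivermont 0.0122.
Largest remainders: Claybrook, Oakdale, Pinehurst, Millford receive the extra seats.

Millford 5, Stonebridge 7, Pinehurst 4, Rivermont 3, Ashgrove 4, Claybrook 3, Oakdale 6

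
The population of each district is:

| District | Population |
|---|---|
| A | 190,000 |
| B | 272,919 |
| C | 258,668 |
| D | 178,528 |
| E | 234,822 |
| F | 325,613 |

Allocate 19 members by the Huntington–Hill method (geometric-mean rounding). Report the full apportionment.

A: 3, B: 4, C: 3, D: 2, E: 3, F: 4

With divisor 76119: modified quotas A 2.496, B 3.585, C 3.398, D 2.345, E 3.085, F 4.278.
Geometric-mean thresholds: A √(2·3)=2.449, B √(3·4)=3.464, C √(3·4)=3.464, D √(2·3)=2.449, E √(3·4)=3.464, F √(4·5)=4.472.
Each quota rounded against its threshold gives A 3, B 4, C 3, D 2, E 3, F 4 (total 19).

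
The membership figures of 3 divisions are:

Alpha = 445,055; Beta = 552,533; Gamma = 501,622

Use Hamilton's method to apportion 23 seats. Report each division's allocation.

Standard divisor: 1499210 ÷ 23 ≈ 65183.043.
Standard quotas: Alpha 6.8278, Beta 8.4766, Gamma 7.6956.
Lower quotas: Alpha 6, Beta 8, Gamma 7 (sum 21, leaving 2 seats).
Remainders in descending order: Alpha 0.8278, Gamma 0.6956, Beta 0.4766.
The surplus seats go to Alpha, Gamma.

Alpha 7; Beta 8; Gamma 8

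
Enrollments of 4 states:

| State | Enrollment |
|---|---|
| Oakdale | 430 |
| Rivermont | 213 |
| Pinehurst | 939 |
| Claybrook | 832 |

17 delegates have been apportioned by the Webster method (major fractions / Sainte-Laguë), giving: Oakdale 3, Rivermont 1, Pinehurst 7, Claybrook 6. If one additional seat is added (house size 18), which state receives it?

Priority for the next seat is population ÷ (current seats + 0.5).
Priorities: Oakdale 122.857, Rivermont 142.000, Pinehurst 125.200, Claybrook 128.000.
Highest priority: Rivermont.

Rivermont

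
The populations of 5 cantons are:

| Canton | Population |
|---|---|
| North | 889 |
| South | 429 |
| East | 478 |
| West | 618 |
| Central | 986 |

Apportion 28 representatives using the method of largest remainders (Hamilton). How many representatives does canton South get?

4

The standard divisor is 3400/28 ≈ 121.429.
Standard quotas: North 7.321, South 3.533, East 3.936, West 5.089, Central 8.120.
Lower quotas: North 7, South 3, East 3, West 5, Central 8 (sum 26, leaving 2 seats).
Remainders in descending order: East 0.936, South 0.533, North 0.321, Central 0.120, West 0.089.
Largest remainders: East, South receive the extra seats.
South receives 4.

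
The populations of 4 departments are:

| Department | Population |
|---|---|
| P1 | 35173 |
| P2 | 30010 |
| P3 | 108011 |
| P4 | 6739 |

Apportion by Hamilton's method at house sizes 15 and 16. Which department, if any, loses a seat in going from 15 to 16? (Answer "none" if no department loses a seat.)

At 15 seats: P1 3, P2 2, P3 9, P4 1.
At 16 seats: P1 3, P2 3, P3 10, P4 0.
P4 drops from 1 to 0.

P4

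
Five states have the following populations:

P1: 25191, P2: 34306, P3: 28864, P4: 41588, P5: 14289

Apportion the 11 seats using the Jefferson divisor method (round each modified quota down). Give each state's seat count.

P1 2; P2 3; P3 2; P4 3; P5 1

Standard divisor 144238/11 ≈ 13112.545; standard quotas: P1 1.921, P2 2.616, P3 2.201, P4 3.172, P5 1.090.
Rounding down gives 1, 2, 2, 3, 1 = 9 seats, so the divisor must be adjusted.
With modified divisor 10900: modified quotas P1 2.311, P2 3.147, P3 2.648, P4 3.815, P5 1.311.
Rounding down: P1 2, P2 3, P3 2, P4 3, P5 1 (total 11).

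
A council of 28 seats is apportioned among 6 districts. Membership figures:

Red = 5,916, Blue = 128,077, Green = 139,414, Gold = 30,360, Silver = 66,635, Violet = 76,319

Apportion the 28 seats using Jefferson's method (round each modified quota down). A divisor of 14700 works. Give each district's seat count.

With modified divisor 14700: modified quotas Red 0.402, Blue 8.713, Green 9.484, Gold 2.065, Silver 4.533, Violet 5.192.
Rounding down: Red 0, Blue 8, Green 9, Gold 2, Silver 4, Violet 5 (total 28).

Red 0, Blue 8, Green 9, Gold 2, Silver 4, Violet 5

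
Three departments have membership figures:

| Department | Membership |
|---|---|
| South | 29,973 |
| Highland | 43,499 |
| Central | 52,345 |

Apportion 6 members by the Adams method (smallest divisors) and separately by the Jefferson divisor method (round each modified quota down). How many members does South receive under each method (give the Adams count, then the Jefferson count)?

2 and 1

Adams: South 2, Highland 2, Central 2.
Jefferson: South 1, Highland 2, Central 3.
South gets 2 under Adams and 1 under Jefferson.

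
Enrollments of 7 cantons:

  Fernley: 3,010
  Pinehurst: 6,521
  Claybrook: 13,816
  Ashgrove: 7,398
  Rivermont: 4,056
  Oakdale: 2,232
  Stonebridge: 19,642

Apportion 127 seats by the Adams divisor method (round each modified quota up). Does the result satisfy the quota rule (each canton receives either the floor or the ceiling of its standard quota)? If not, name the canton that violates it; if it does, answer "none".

Stonebridge

Standard quotas: Fernley 6.745, Pinehurst 14.613, Claybrook 30.960, Ashgrove 16.578, Rivermont 9.089, Oakdale 5.002, Stonebridge 44.015.
Adams allocation: Fernley 7, Pinehurst 15, Claybrook 31, Ashgrove 17, Rivermont 9, Oakdale 5, Stonebridge 43.
Stonebridge has quota 44.015 (lower 44, upper 45) but receives 43 — outside the quota interval.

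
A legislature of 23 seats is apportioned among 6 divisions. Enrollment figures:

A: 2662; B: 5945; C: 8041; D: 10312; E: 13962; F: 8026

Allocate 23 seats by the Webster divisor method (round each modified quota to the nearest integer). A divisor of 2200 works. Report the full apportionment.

With modified divisor 2200: modified quotas A 1.210, B 2.702, C 3.655, D 4.687, E 6.346, F 3.648.
Rounding to the nearest integer: A 1, B 3, C 4, D 5, E 6, F 4 (total 23).

A: 1; B: 3; C: 4; D: 5; E: 6; F: 4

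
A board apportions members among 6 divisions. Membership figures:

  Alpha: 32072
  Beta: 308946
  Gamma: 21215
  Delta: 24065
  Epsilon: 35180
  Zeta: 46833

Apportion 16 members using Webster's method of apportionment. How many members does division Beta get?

Standard divisor 468311/16 ≈ 29269.438; standard quotas: Alpha 1.096, Beta 10.555, Gamma 0.725, Delta 0.822, Epsilon 1.202, Zeta 1.600.
Rounding to the nearest integer gives 1, 11, 1, 1, 1, 2 = 17 seats, so the divisor must be adjusted.
With modified divisor 30300: modified quotas Alpha 1.058, Beta 10.196, Gamma 0.700, Delta 0.794, Epsilon 1.161, Zeta 1.546.
Rounding to the nearest integer: Alpha 1, Beta 10, Gamma 1, Delta 1, Epsilon 1, Zeta 2 (total 16).
Beta receives 10.

10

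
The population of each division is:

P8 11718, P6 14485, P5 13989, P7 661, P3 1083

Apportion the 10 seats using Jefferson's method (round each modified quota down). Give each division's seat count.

P8 3; P6 4; P5 3; P7 0; P3 0

Standard divisor 41936/10 ≈ 4193.6; standard quotas: P8 2.794, P6 3.454, P5 3.336, P7 0.158, P3 0.258.
Rounding down gives 2, 3, 3, 0, 0 = 8 seats, so the divisor must be adjusted.
With modified divisor 3600: modified quotas P8 3.255, P6 4.024, P5 3.886, P7 0.184, P3 0.301.
Rounding down: P8 3, P6 4, P5 3, P7 0, P3 0 (total 10).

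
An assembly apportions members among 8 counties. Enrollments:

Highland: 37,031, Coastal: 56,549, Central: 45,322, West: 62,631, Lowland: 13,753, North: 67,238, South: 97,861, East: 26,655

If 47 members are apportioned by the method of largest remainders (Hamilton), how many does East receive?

3

Standard divisor: 407040 ÷ 47 ≈ 8660.426.
Standard quotas: Highland 4.2759, Coastal 6.5296, Central 5.2332, West 7.2319, Lowland 1.5880, North 7.7638, South 11.2998, East 3.0778.
Lower quotas: Highland 4, Coastal 6, Central 5, West 7, Lowland 1, North 7, South 11, East 3 (sum 44, leaving 3 seats).
Remainders in descending order: North 0.7638, Lowland 0.5880, Coastal 0.5296, South 0.2998, Highland 0.2759, Central 0.2332, West 0.2319, East 0.0778.
The surplus seats go to North, Lowland, Coastal.
East receives 3.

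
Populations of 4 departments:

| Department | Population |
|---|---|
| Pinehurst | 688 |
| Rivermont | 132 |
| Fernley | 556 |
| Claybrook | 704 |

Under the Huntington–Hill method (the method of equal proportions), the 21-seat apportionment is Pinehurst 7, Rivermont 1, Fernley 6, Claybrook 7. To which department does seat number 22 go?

Claybrook

Priority for the next seat is population ÷ (√(s·(s+1))).
Priorities: Pinehurst 91.938, Rivermont 93.338, Fernley 85.793, Claybrook 94.076.
Highest priority: Claybrook.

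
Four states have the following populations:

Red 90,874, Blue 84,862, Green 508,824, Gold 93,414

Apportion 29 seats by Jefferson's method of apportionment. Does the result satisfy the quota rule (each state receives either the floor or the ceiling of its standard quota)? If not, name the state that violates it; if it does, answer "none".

Standard quotas: Red 3.387, Blue 3.163, Green 18.967, Gold 3.482.
Jefferson allocation: Red 3, Blue 3, Green 20, Gold 3.
Green has quota 18.967 (lower 18, upper 19) but receives 20 — outside the quota interval.

Green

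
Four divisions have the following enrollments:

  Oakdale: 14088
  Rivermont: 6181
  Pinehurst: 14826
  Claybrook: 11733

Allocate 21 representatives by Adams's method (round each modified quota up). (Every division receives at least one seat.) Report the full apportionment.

Standard divisor 46828/21 ≈ 2229.905; standard quotas: Oakdale 6.318, Rivermont 2.772, Pinehurst 6.649, Claybrook 5.262.
Rounding up gives 7, 3, 7, 6 = 23 seats, so the divisor must be adjusted.
With modified divisor 2400: modified quotas Oakdale 5.870, Rivermont 2.575, Pinehurst 6.178, Claybrook 4.889.
Rounding up: Oakdale 6, Rivermont 3, Pinehurst 7, Claybrook 5 (total 21).

Oakdale=6, Rivermont=3, Pinehurst=7, Claybrook=5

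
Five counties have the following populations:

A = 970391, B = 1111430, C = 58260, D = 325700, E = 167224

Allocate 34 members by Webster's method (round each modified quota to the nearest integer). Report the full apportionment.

Standard divisor 2633005/34 ≈ 77441.324; standard quotas: A 12.531, B 14.352, C 0.752, D 4.206, E 2.159.
Rounding to the nearest integer gives A 13, B 14, C 1, D 4, E 2 — total 34, matching the house size, so no adjustment is needed.

A 13, B 14, C 1, D 4, E 2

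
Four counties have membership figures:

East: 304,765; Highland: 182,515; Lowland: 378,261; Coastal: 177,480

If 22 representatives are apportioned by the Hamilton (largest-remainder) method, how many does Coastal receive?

Standard divisor: 1043021 ÷ 22 ≈ 47410.045.
Standard quotas: East 6.4283, Highland 3.8497, Lowland 7.9785, Coastal 3.7435.
Lower quotas: East 6, Highland 3, Lowland 7, Coastal 3 (sum 19, leaving 3 seats).
Remainders in descending order: Lowland 0.9785, Highland 0.8497, Coastal 0.7435, East 0.4283.
Largest remainders: Lowland, Highland, Coastal receive the extra seats.
Coastal receives 4.

4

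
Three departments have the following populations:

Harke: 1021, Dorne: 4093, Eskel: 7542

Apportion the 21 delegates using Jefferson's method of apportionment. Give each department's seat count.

Standard divisor 12656/21 ≈ 602.667; standard quotas: Harke 1.694, Dorne 6.791, Eskel 12.514.
Rounding down gives 1, 6, 12 = 19 seats, so the divisor must be adjusted.
With modified divisor 560: modified quotas Harke 1.823, Dorne 7.309, Eskel 13.468.
Rounding down: Harke 1, Dorne 7, Eskel 13 (total 21).

Harke 1; Dorne 7; Eskel 13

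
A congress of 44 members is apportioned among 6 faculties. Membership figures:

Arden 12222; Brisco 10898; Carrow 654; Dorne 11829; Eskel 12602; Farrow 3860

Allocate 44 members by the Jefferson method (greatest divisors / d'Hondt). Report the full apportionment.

Standard divisor 52065/44 ≈ 1183.295; standard quotas: Arden 10.329, Brisco 9.210, Carrow 0.553, Dorne 9.997, Eskel 10.650, Farrow 3.262.
Rounding down gives 10, 9, 0, 9, 10, 3 = 41 seats, so the divisor must be adjusted.
With modified divisor 1100: modified quotas Arden 11.111, Brisco 9.907, Carrow 0.595, Dorne 10.754, Eskel 11.456, Farrow 3.509.
Rounding down: Arden 11, Brisco 9, Carrow 0, Dorne 10, Eskel 11, Farrow 3 (total 44).

Arden 11, Brisco 9, Carrow 0, Dorne 10, Eskel 11, Farrow 3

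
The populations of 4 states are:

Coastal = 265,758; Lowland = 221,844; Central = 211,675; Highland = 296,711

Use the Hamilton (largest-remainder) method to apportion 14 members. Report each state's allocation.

Coastal=4; Lowland=3; Central=3; Highland=4

The standard divisor is 995988/14 = 71142.
Standard quotas: Coastal 3.7356, Lowland 3.1183, Central 2.9754, Highland 4.1707.
Lower quotas: Coastal 3, Lowland 3, Central 2, Highland 4 (sum 12, leaving 2 seats).
Remainders in descending order: Central 0.9754, Coastal 0.7356, Highland 0.1707, Lowland 0.1183.
Largest remainders: Central, Coastal receive the extra seats.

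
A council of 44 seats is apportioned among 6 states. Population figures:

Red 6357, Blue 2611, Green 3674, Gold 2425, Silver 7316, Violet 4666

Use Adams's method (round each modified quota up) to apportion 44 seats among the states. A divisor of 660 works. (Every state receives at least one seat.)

With modified divisor 660: modified quotas Red 9.632, Blue 3.956, Green 5.567, Gold 3.674, Silver 11.085, Violet 7.070.
Rounding up: Red 10, Blue 4, Green 6, Gold 4, Silver 12, Violet 8 (total 44).

Red 10, Blue 4, Green 6, Gold 4, Silver 12, Violet 8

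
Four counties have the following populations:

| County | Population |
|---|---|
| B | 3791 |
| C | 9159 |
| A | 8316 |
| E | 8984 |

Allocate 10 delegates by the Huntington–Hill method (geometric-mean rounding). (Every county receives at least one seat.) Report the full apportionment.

B: 1, C: 3, A: 3, E: 3

With divisor 3038: modified quotas B 1.248, C 3.015, A 2.737, E 2.957.
Geometric-mean thresholds: B √(1·2)=1.414, C √(3·4)=3.464, A √(2·3)=2.449, E √(2·3)=2.449.
Each quota rounded against its threshold gives B 1, C 3, A 3, E 3 (total 10).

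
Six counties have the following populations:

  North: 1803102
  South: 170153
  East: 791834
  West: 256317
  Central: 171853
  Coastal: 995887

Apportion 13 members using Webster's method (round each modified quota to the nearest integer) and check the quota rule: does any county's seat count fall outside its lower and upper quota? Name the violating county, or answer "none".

Standard quotas: North 5.595, South 0.528, East 2.457, West 0.795, Central 0.533, Coastal 3.090.
Webster allocation: North 5, South 1, East 2, West 1, Central 1, Coastal 3.
Every allocation lies between the lower and upper quota.

none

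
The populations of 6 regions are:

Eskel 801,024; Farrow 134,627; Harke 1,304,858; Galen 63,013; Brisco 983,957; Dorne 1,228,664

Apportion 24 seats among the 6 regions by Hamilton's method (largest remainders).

Eskel 4, Farrow 1, Harke 7, Galen 0, Brisco 5, Dorne 7

The standard divisor is 4516143/24 ≈ 188172.625.
Standard quotas: Eskel 4.2569, Farrow 0.7154, Harke 6.9344, Galen 0.3349, Brisco 5.2290, Dorne 6.5295.
Lower quotas: Eskel 4, Farrow 0, Harke 6, Galen 0, Brisco 5, Dorne 6 (sum 21, leaving 3 seats).
Remainders in descending order: Harke 0.9344, Farrow 0.7154, Dorne 0.5295, Galen 0.3349, Eskel 0.2569, Brisco 0.2290.
Largest remainders: Harke, Farrow, Dorne receive the extra seats.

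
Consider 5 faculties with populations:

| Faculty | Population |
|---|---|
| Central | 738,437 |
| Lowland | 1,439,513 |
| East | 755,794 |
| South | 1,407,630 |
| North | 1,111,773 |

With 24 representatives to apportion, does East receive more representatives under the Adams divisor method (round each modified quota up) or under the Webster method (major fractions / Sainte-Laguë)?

Adams: Central 3, Lowland 6, East 4, South 6, North 5.
Webster: Central 3, Lowland 7, East 3, South 6, North 5.
East gets 4 under Adams and 3 under Webster.

Adams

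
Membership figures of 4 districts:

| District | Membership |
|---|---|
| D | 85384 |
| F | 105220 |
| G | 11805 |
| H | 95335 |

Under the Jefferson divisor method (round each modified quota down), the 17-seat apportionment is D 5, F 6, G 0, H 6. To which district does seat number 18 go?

F

Priority for the next seat is population ÷ (current seats + 1).
Priorities: D 14230.667, F 15031.429, G 11805.000, H 13619.286.
Highest priority: F.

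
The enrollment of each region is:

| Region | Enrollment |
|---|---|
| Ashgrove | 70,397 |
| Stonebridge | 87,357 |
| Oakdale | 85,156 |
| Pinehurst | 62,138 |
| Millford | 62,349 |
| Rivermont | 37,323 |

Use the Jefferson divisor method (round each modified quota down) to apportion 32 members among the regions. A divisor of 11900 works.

With modified divisor 11900: modified quotas Ashgrove 5.916, Stonebridge 7.341, Oakdale 7.156, Pinehurst 5.222, Millford 5.239, Rivermont 3.136.
Rounding down: Ashgrove 5, Stonebridge 7, Oakdale 7, Pinehurst 5, Millford 5, Rivermont 3 (total 32).

Ashgrove: 5, Stonebridge: 7, Oakdale: 7, Pinehurst: 5, Millford: 5, Rivermont: 3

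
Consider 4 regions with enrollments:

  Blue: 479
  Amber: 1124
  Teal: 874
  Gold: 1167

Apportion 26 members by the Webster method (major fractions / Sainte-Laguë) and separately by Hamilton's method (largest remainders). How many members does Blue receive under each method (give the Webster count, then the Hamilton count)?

3 and 4

Webster: Blue 3, Amber 8, Teal 6, Gold 9.
Hamilton: Blue 4, Amber 8, Teal 6, Gold 8.
Blue gets 3 under Webster and 4 under Hamilton.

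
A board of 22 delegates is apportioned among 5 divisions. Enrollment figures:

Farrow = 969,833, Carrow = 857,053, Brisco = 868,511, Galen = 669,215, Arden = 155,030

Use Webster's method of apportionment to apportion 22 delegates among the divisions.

Standard divisor 3519642/22 ≈ 159983.727; standard quotas: Farrow 6.062, Carrow 5.357, Brisco 5.429, Galen 4.183, Arden 0.969.
Rounding to the nearest integer gives 6, 5, 5, 4, 1 = 21 seats, so the divisor must be adjusted.
With modified divisor 156900: modified quotas Farrow 6.181, Carrow 5.462, Brisco 5.535, Galen 4.265, Arden 0.988.
Rounding to the nearest integer: Farrow 6, Carrow 5, Brisco 6, Galen 4, Arden 1 (total 22).

Farrow: 6, Carrow: 5, Brisco: 6, Galen: 4, Arden: 1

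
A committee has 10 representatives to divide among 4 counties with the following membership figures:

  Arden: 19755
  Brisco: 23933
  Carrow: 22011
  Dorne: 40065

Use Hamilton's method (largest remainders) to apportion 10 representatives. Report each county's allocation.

The standard divisor is 105764/10 ≈ 10576.4.
Standard quotas: Arden 1.8678, Brisco 2.2629, Carrow 2.0811, Dorne 3.7882.
Lower quotas: Arden 1, Brisco 2, Carrow 2, Dorne 3 (sum 8, leaving 2 seats).
Remainders in descending order: Arden 0.8678, Dorne 0.7882, Brisco 0.2629, Carrow 0.0811.
Largest remainders: Arden, Dorne receive the extra seats.

Arden 2, Brisco 2, Carrow 2, Dorne 4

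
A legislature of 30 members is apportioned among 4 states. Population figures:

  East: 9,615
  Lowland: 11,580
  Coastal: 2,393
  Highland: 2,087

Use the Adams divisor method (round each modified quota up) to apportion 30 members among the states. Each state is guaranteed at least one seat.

Standard divisor 25675/30 ≈ 855.833; standard quotas: East 11.235, Lowland 13.531, Coastal 2.796, Highland 2.439.
Rounding up gives 12, 14, 3, 3 = 32 seats, so the divisor must be adjusted.
With modified divisor 900: modified quotas East 10.683, Lowland 12.867, Coastal 2.659, Highland 2.319.
Rounding up: East 11, Lowland 13, Coastal 3, Highland 3 (total 30).

East 11, Lowland 13, Coastal 3, Highland 3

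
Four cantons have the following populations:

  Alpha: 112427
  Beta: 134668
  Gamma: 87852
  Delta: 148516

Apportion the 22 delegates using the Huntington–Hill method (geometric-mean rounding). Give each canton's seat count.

Alpha: 5, Beta: 6, Gamma: 4, Delta: 7

With divisor 21848: modified quotas Alpha 5.146, Beta 6.164, Gamma 4.021, Delta 6.798.
Geometric-mean thresholds: Alpha √(5·6)=5.477, Beta √(6·7)=6.481, Gamma √(4·5)=4.472, Delta √(6·7)=6.481.
Each quota rounded against its threshold gives Alpha 5, Beta 6, Gamma 4, Delta 7 (total 22).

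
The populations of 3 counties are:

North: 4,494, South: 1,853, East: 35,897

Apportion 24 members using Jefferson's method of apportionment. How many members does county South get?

1

Standard divisor 42244/24 ≈ 1760.167; standard quotas: North 2.553, South 1.053, East 20.394.
Rounding down gives 2, 1, 20 = 23 seats, so the divisor must be adjusted.
With modified divisor 1700: modified quotas North 2.644, South 1.090, East 21.116.
Rounding down: North 2, South 1, East 21 (total 24).
South receives 1.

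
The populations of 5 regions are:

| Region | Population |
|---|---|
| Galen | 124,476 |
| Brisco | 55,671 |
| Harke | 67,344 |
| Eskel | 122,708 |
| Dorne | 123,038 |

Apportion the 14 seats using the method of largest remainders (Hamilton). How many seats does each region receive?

The standard divisor is 493237/14 ≈ 35231.214.
Standard quotas: Galen 3.5331, Brisco 1.5802, Harke 1.9115, Eskel 3.4829, Dorne 3.4923.
Lower quotas: Galen 3, Brisco 1, Harke 1, Eskel 3, Dorne 3 (sum 11, leaving 3 seats).
Remainders in descending order: Harke 0.9115, Brisco 0.5802, Galen 0.5331, Dorne 0.4923, Eskel 0.4829.
The surplus seats go to Harke, Brisco, Galen.

Galen=4, Brisco=2, Harke=2, Eskel=3, Dorne=3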